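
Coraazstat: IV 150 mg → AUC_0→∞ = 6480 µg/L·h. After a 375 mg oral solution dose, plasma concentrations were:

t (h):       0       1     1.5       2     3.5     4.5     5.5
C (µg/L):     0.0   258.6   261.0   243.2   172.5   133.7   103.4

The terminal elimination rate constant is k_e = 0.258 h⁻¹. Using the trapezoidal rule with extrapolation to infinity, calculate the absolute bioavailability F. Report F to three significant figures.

Trapezoidal AUC_0→5.5 (oral solution):
  [0→1]: (0.0+258.6)/2 × 1 = 129.3
  [1→1.5]: (258.6+261.0)/2 × 0.5 = 129.9
  [1.5→2]: (261.0+243.2)/2 × 0.5 = 126.05
  [2→3.5]: (243.2+172.5)/2 × 1.5 = 311.775
  [3.5→4.5]: (172.5+133.7)/2 × 1 = 153.1
  [4.5→5.5]: (133.7+103.4)/2 × 1 = 118.55
  Sum = 968.675 µg/L·h
Tail: C_last/k_e = 103.4/0.258 = 400.775
AUC_0→∞ (oral solution) = 968.675 + 400.775 = 1369.45 µg/L·h
F = (AUC_ev/D_ev)/(AUC_iv/D_iv) = (1369.45/375)/(6480/150) = 3.65187/43.2 = 0.0845

F = 0.0845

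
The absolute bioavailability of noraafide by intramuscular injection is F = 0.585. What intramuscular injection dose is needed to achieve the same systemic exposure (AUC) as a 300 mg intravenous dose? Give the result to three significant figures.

For equal systemic exposure: F × D_ev = D_iv
D_ev = D_iv / F = 300 / 0.585 = 512.821 mg

D_intramuscular = 513 mg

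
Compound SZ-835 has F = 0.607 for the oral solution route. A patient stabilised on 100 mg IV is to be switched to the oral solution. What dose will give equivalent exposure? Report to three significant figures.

For equal systemic exposure: F × D_ev = D_iv
D_ev = D_iv / F = 100 / 0.607 = 164.745 mg

D_oral = 165 mg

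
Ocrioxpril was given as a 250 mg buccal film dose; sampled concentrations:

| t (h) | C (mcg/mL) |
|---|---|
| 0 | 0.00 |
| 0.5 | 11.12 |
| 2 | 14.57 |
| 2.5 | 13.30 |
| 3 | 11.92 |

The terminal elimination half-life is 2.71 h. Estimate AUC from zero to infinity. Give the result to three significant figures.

AUC = 81.9 mcg/mL·h

Trapezoidal AUC_0→3:
  [0→0.5]: (0.00+11.12)/2 × 0.5 = 2.78
  [0.5→2]: (11.12+14.57)/2 × 1.5 = 19.2675
  [2→2.5]: (14.57+13.30)/2 × 0.5 = 6.9675
  [2.5→3]: (13.30+11.92)/2 × 0.5 = 6.305
  Sum = 35.32 mcg/mL·h
k_e = ln2 / t½ = 0.693147 / 2.71 = 0.2558 h^-1
Extrapolated tail: C_last / k_e = 11.92 / 0.2558 = 46.599
AUC_0→∞ = 35.32 + 46.599 = 81.919 mcg/mL·h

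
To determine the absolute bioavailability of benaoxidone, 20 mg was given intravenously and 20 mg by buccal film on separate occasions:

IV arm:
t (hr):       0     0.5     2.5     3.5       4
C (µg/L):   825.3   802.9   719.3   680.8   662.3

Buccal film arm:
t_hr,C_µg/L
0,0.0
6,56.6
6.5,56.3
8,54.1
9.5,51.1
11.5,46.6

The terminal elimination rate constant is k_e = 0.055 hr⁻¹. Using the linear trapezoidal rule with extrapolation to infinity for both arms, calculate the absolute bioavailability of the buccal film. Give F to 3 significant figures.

F = 0.0869

Trapezoidal AUC_0→4 (IV):
  [0→0.5]: (825.3+802.9)/2 × 0.5 = 407.05
  [0.5→2.5]: (802.9+719.3)/2 × 2 = 1522.2
  [2.5→3.5]: (719.3+680.8)/2 × 1 = 700.05
  [3.5→4]: (680.8+662.3)/2 × 0.5 = 335.775
  Sum = 2965.075 µg/L·hr
IV tail: 662.3/0.055 = 12041.818; AUC_iv,0→∞ = 2965.075 + 12041.818 = 15006.893 µg/L·hr
Trapezoidal AUC_0→11.5 (buccal film):
  [0→6]: (0.0+56.6)/2 × 6 = 169.8
  [6→6.5]: (56.6+56.3)/2 × 0.5 = 28.225
  [6.5→8]: (56.3+54.1)/2 × 1.5 = 82.8
  [8→9.5]: (54.1+51.1)/2 × 1.5 = 78.9
  [9.5→11.5]: (51.1+46.6)/2 × 2 = 97.7
  Sum = 457.425 µg/L·hr
buccal film tail: 46.6/0.055 = 847.273; AUC_ev,0→∞ = 457.425 + 847.273 = 1304.698 µg/L·hr
F = (AUC_ev/D_ev)/(AUC_iv/D_iv) = (1304.698/20)/(15006.893/20) = 65.2349/750.34465 = 0.0869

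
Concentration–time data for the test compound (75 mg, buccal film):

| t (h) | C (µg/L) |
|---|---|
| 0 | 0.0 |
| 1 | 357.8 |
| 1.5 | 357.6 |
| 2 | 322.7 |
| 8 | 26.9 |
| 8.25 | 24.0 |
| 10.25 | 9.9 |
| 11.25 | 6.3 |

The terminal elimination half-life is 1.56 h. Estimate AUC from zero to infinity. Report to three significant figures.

AUC = 1640 µg/L·h

Trapezoidal AUC_0→11.25:
  [0→1]: (0.0+357.8)/2 × 1 = 178.9
  [1→1.5]: (357.8+357.6)/2 × 0.5 = 178.85
  [1.5→2]: (357.6+322.7)/2 × 0.5 = 170.075
  [2→8]: (322.7+26.9)/2 × 6 = 1048.8
  [8→8.25]: (26.9+24.0)/2 × 0.25 = 6.3625
  [8.25→10.25]: (24.0+9.9)/2 × 2 = 33.9
  [10.25→11.25]: (9.9+6.3)/2 × 1 = 8.1
  Sum = 1624.9875 µg/L·h
k_e = ln2 / t½ = 0.693147 / 1.56 = 0.4443 h^-1
Extrapolated tail: C_last / k_e = 6.3 / 0.4443 = 14.180
AUC_0→∞ = 1624.9875 + 14.180 = 1639.1675 µg/L·h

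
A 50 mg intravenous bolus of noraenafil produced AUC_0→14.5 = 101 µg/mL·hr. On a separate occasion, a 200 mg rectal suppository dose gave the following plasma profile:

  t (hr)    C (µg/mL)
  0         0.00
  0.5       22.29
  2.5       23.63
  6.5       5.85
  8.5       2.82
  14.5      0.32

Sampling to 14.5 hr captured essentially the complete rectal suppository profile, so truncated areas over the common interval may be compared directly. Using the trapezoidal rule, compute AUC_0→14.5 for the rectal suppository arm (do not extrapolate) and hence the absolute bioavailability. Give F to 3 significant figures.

F = 0.318

Trapezoidal AUC_0→14.5 (rectal suppository):
  [0→0.5]: (0.00+22.29)/2 × 0.5 = 5.5725
  [0.5→2.5]: (22.29+23.63)/2 × 2 = 45.92
  [2.5→6.5]: (23.63+5.85)/2 × 4 = 58.96
  [6.5→8.5]: (5.85+2.82)/2 × 2 = 8.67
  [8.5→14.5]: (2.82+0.32)/2 × 6 = 9.42
  Sum = 128.5425 µg/mL·hr
F = (AUC_ev/D_ev)/(AUC_iv/D_iv) = (128.5425/200)/(101/50) = 0.6427125/2.02 = 0.3182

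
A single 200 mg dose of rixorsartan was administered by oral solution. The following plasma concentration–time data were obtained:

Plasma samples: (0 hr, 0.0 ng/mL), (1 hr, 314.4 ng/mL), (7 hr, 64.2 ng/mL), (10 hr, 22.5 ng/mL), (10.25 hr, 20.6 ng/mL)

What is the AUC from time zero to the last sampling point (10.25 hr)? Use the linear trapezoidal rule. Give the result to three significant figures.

Trapezoidal AUC_0→10.25:
  [0→1]: (0.0+314.4)/2 × 1 = 157.2
  [1→7]: (314.4+64.2)/2 × 6 = 1135.8
  [7→10]: (64.2+22.5)/2 × 3 = 130.05
  [10→10.25]: (22.5+20.6)/2 × 0.25 = 5.3875
  Sum = 1428.4375 ng/mL·hr

AUC = 1430 ng/mL·hr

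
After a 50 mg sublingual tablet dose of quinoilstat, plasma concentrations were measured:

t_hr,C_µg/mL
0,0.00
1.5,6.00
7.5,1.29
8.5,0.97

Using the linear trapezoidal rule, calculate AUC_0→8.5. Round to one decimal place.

AUC = 27.5 µg/mL·hr

Trapezoidal AUC_0→8.5:
  [0→1.5]: (0.00+6.00)/2 × 1.5 = 4.5
  [1.5→7.5]: (6.00+1.29)/2 × 6 = 21.87
  [7.5→8.5]: (1.29+0.97)/2 × 1 = 1.13
  Sum = 27.5 µg/mL·hr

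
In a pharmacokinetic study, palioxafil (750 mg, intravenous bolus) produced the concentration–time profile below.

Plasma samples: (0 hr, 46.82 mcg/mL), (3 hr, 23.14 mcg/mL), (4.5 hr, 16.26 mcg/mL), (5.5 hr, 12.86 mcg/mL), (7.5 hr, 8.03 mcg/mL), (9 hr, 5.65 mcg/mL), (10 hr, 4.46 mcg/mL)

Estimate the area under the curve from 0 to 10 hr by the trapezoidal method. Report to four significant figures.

AUC = 185.3 mcg/mL·hr

Trapezoidal AUC_0→10:
  [0→3]: (46.82+23.14)/2 × 3 = 104.94
  [3→4.5]: (23.14+16.26)/2 × 1.5 = 29.55
  [4.5→5.5]: (16.26+12.86)/2 × 1 = 14.56
  [5.5→7.5]: (12.86+8.03)/2 × 2 = 20.89
  [7.5→9]: (8.03+5.65)/2 × 1.5 = 10.26
  [9→10]: (5.65+4.46)/2 × 1 = 5.055
  Sum = 185.255 mcg/mL·hr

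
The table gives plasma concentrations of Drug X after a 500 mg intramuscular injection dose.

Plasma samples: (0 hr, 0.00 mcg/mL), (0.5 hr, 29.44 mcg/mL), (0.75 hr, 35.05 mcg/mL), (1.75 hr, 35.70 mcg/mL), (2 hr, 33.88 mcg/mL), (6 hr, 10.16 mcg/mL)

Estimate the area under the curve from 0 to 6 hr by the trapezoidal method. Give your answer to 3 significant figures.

AUC = 148 mcg/mL·hr

Trapezoidal AUC_0→6:
  [0→0.5]: (0.00+29.44)/2 × 0.5 = 7.36
  [0.5→0.75]: (29.44+35.05)/2 × 0.25 = 8.06125
  [0.75→1.75]: (35.05+35.70)/2 × 1 = 35.375
  [1.75→2]: (35.70+33.88)/2 × 0.25 = 8.6975
  [2→6]: (33.88+10.16)/2 × 4 = 88.08
  Sum = 147.57375 mcg/mL·hr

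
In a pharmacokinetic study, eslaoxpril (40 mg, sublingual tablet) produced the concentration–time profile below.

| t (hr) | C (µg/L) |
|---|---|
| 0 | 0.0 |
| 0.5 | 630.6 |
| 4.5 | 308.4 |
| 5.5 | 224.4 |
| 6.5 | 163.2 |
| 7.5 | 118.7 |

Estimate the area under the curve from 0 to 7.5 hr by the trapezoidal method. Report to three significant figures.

AUC = 2640 µg/L·hr

Trapezoidal AUC_0→7.5:
  [0→0.5]: (0.0+630.6)/2 × 0.5 = 157.65
  [0.5→4.5]: (630.6+308.4)/2 × 4 = 1878.0
  [4.5→5.5]: (308.4+224.4)/2 × 1 = 266.4
  [5.5→6.5]: (224.4+163.2)/2 × 1 = 193.8
  [6.5→7.5]: (163.2+118.7)/2 × 1 = 140.95
  Sum = 2636.8 µg/L·hr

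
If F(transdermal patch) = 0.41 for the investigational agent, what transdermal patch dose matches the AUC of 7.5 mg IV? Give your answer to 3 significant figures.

For equal systemic exposure: F × D_ev = D_iv
D_ev = D_iv / F = 7.5 / 0.41 = 18.2927 mg

D_transdermal = 18.3 mg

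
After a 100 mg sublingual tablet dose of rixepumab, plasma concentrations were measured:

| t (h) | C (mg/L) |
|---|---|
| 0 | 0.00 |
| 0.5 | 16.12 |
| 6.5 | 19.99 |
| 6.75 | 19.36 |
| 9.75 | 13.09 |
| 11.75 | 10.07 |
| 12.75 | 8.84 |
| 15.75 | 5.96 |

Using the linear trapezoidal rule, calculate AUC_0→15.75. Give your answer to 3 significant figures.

Trapezoidal AUC_0→15.75:
  [0→0.5]: (0.00+16.12)/2 × 0.5 = 4.03
  [0.5→6.5]: (16.12+19.99)/2 × 6 = 108.33
  [6.5→6.75]: (19.99+19.36)/2 × 0.25 = 4.91875
  [6.75→9.75]: (19.36+13.09)/2 × 3 = 48.675
  [9.75→11.75]: (13.09+10.07)/2 × 2 = 23.16
  [11.75→12.75]: (10.07+8.84)/2 × 1 = 9.455
  [12.75→15.75]: (8.84+5.96)/2 × 3 = 22.2
  Sum = 220.76875 mg/L·h

AUC = 221 mg/L·h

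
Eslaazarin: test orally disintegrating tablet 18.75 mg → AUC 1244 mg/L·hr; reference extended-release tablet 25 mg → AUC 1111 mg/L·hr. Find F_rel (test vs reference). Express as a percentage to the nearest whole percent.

F_rel = (AUC_test/D_test) / (AUC_ref/D_ref)
      = (1244/18.75) / (1111/25)
      = 66.3467 / 44.44 = 1.4930 = 149.30%

F_rel = 149%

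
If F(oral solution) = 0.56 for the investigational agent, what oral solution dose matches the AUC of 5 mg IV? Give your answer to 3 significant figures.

D_oral = 8.93 mg

For equal systemic exposure: F × D_ev = D_iv
D_ev = D_iv / F = 5 / 0.56 = 8.92857 mg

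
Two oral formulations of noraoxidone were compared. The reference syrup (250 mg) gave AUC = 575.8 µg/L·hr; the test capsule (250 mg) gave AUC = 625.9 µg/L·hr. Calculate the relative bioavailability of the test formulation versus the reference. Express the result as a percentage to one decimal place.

F_rel = (AUC_test/D_test) / (AUC_ref/D_ref)
      = (625.9/250) / (575.8/250)
      = 2.5036 / 2.3032 = 1.0870 = 108.70%

F_rel = 108.7%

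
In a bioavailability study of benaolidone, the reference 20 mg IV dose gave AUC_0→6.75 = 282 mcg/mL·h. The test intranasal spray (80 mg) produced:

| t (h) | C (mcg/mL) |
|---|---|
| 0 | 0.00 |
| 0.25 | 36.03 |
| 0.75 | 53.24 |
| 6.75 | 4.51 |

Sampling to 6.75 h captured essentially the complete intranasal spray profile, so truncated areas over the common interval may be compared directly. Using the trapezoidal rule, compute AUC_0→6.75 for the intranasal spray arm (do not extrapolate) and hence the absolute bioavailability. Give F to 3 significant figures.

F = 0.177

Trapezoidal AUC_0→6.75 (intranasal spray):
  [0→0.25]: (0.00+36.03)/2 × 0.25 = 4.50375
  [0.25→0.75]: (36.03+53.24)/2 × 0.5 = 22.3175
  [0.75→6.75]: (53.24+4.51)/2 × 6 = 173.25
  Sum = 200.07125 mcg/mL·h
F = (AUC_ev/D_ev)/(AUC_iv/D_iv) = (200.07125/80)/(282/20) = 2.50089/14.1 = 0.1774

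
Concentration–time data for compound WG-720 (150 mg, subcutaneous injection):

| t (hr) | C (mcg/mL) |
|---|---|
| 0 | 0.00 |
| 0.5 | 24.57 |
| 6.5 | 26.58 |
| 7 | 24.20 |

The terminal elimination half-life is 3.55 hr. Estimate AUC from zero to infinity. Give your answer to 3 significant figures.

Trapezoidal AUC_0→7:
  [0→0.5]: (0.00+24.57)/2 × 0.5 = 6.1425
  [0.5→6.5]: (24.57+26.58)/2 × 6 = 153.45
  [6.5→7]: (26.58+24.20)/2 × 0.5 = 12.695
  Sum = 172.2875 mcg/mL·hr
k_e = ln2 / t½ = 0.693147 / 3.55 = 0.1953 hr^-1
Extrapolated tail: C_last / k_e = 24.20 / 0.1953 = 123.912
AUC_0→∞ = 172.2875 + 123.912 = 296.1995 mcg/mL·hr

AUC = 296 mcg/mL·hr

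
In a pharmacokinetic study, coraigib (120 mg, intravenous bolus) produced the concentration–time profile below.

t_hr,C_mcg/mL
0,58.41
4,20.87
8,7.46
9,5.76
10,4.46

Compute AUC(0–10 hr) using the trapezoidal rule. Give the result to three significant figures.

Trapezoidal AUC_0→10:
  [0→4]: (58.41+20.87)/2 × 4 = 158.56
  [4→8]: (20.87+7.46)/2 × 4 = 56.66
  [8→9]: (7.46+5.76)/2 × 1 = 6.61
  [9→10]: (5.76+4.46)/2 × 1 = 5.11
  Sum = 226.94 mcg/mL·hr

AUC = 227 mcg/mL·hr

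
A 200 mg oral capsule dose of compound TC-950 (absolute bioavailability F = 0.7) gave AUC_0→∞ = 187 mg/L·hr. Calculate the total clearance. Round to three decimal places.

CL = 0.749 L/hr

CL = F × Dose / AUC_0→∞
   = 0.7 × 200 / 187 = 0.748663 L/hr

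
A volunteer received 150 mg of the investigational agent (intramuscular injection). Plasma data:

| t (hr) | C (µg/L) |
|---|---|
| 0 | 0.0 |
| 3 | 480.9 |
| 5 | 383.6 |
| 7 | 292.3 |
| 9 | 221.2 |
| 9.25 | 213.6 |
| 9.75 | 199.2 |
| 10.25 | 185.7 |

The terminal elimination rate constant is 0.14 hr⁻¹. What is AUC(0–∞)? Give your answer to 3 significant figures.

AUC = 4360 µg/L·hr

Trapezoidal AUC_0→10.25:
  [0→3]: (0.0+480.9)/2 × 3 = 721.35
  [3→5]: (480.9+383.6)/2 × 2 = 864.5
  [5→7]: (383.6+292.3)/2 × 2 = 675.9
  [7→9]: (292.3+221.2)/2 × 2 = 513.5
  [9→9.25]: (221.2+213.6)/2 × 0.25 = 54.35
  [9.25→9.75]: (213.6+199.2)/2 × 0.5 = 103.2
  [9.75→10.25]: (199.2+185.7)/2 × 0.5 = 96.225
  Sum = 3029.025 µg/L·hr
Extrapolated tail: C_last / k_e = 185.7 / 0.14 = 1326.429
AUC_0→∞ = 3029.025 + 1326.429 = 4355.454 µg/L·hr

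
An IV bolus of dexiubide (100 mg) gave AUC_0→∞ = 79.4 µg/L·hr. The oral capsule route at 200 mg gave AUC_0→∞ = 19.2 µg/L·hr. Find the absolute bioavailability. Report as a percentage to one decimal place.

F = (AUC_ev / D_ev) / (AUC_iv / D_iv)
  = (19.2/200) / (79.4/100)
  = 0.096 / 0.794 = 0.1209
  = 12.09%

F = 12.1%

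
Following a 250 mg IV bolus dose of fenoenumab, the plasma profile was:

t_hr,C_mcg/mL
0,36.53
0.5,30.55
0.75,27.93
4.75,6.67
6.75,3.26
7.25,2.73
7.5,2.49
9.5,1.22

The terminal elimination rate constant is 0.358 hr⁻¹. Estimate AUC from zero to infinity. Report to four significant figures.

Trapezoidal AUC_0→9.5:
  [0→0.5]: (36.53+30.55)/2 × 0.5 = 16.77
  [0.5→0.75]: (30.55+27.93)/2 × 0.25 = 7.31
  [0.75→4.75]: (27.93+6.67)/2 × 4 = 69.2
  [4.75→6.75]: (6.67+3.26)/2 × 2 = 9.93
  [6.75→7.25]: (3.26+2.73)/2 × 0.5 = 1.4975
  [7.25→7.5]: (2.73+2.49)/2 × 0.25 = 0.6525
  [7.5→9.5]: (2.49+1.22)/2 × 2 = 3.71
  Sum = 109.07 mcg/mL·hr
Extrapolated tail: C_last / k_e = 1.22 / 0.358 = 3.408
AUC_0→∞ = 109.07 + 3.408 = 112.478 mcg/mL·hr

AUC = 112.5 mcg/mL·hr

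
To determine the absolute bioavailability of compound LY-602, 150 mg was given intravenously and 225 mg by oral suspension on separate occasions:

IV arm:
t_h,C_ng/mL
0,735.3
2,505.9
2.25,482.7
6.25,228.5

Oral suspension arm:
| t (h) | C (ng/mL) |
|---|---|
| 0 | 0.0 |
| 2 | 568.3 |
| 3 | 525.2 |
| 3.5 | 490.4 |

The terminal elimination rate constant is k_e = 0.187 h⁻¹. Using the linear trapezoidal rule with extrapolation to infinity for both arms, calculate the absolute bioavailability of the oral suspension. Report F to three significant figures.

F = 0.664

Trapezoidal AUC_0→6.25 (IV):
  [0→2]: (735.3+505.9)/2 × 2 = 1241.2
  [2→2.25]: (505.9+482.7)/2 × 0.25 = 123.575
  [2.25→6.25]: (482.7+228.5)/2 × 4 = 1422.4
  Sum = 2787.175 ng/mL·h
IV tail: 228.5/0.187 = 1221.925; AUC_iv,0→∞ = 2787.175 + 1221.925 = 4009.1 ng/mL·h
Trapezoidal AUC_0→3.5 (oral suspension):
  [0→2]: (0.0+568.3)/2 × 2 = 568.3
  [2→3]: (568.3+525.2)/2 × 1 = 546.75
  [3→3.5]: (525.2+490.4)/2 × 0.5 = 253.9
  Sum = 1368.95 ng/mL·h
oral suspension tail: 490.4/0.187 = 2622.460; AUC_ev,0→∞ = 1368.95 + 2622.460 = 3991.41 ng/mL·h
F = (AUC_ev/D_ev)/(AUC_iv/D_iv) = (3991.41/225)/(4009.1/150) = 17.7396/26.7273 = 0.6637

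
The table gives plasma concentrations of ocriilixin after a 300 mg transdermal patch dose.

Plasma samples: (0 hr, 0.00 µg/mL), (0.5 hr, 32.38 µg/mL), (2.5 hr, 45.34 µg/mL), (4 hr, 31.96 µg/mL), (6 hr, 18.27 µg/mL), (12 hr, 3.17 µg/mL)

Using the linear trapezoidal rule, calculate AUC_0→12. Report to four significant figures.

Trapezoidal AUC_0→12:
  [0→0.5]: (0.00+32.38)/2 × 0.5 = 8.095
  [0.5→2.5]: (32.38+45.34)/2 × 2 = 77.72
  [2.5→4]: (45.34+31.96)/2 × 1.5 = 57.975
  [4→6]: (31.96+18.27)/2 × 2 = 50.23
  [6→12]: (18.27+3.17)/2 × 6 = 64.32
  Sum = 258.34 µg/mL·hr

AUC = 258.3 µg/mL·hr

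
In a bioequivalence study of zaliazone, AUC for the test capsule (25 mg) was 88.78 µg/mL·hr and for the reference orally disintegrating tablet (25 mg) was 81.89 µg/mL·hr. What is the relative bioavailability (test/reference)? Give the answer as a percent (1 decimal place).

F_rel = 108.4%

F_rel = (AUC_test/D_test) / (AUC_ref/D_ref)
      = (88.78/25) / (81.89/25)
      = 3.5512 / 3.2756 = 1.0841 = 108.41%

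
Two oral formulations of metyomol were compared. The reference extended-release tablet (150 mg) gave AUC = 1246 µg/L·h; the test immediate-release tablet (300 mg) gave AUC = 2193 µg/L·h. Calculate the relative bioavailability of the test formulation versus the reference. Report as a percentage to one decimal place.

F_rel = (AUC_test/D_test) / (AUC_ref/D_ref)
      = (2193/300) / (1246/150)
      = 7.31 / 8.30667 = 0.8800 = 88.00%

F_rel = 88.0%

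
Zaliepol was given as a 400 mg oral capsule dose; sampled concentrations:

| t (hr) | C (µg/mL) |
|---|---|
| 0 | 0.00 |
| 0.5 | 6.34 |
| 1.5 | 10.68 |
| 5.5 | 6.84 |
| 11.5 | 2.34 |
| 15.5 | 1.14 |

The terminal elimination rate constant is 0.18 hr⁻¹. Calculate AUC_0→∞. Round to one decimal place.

AUC = 86.0 µg/mL·hr

Trapezoidal AUC_0→15.5:
  [0→0.5]: (0.00+6.34)/2 × 0.5 = 1.585
  [0.5→1.5]: (6.34+10.68)/2 × 1 = 8.51
  [1.5→5.5]: (10.68+6.84)/2 × 4 = 35.04
  [5.5→11.5]: (6.84+2.34)/2 × 6 = 27.54
  [11.5→15.5]: (2.34+1.14)/2 × 4 = 6.96
  Sum = 79.635 µg/mL·hr
Extrapolated tail: C_last / k_e = 1.14 / 0.18 = 6.333
AUC_0→∞ = 79.635 + 6.333 = 85.968 µg/mL·hr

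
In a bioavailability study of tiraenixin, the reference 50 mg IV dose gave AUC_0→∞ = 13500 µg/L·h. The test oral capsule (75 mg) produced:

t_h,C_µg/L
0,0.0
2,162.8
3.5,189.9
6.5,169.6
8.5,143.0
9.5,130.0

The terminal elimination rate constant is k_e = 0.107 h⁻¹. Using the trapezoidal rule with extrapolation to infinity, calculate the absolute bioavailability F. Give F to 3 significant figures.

Trapezoidal AUC_0→9.5 (oral capsule):
  [0→2]: (0.0+162.8)/2 × 2 = 162.8
  [2→3.5]: (162.8+189.9)/2 × 1.5 = 264.525
  [3.5→6.5]: (189.9+169.6)/2 × 3 = 539.25
  [6.5→8.5]: (169.6+143.0)/2 × 2 = 312.6
  [8.5→9.5]: (143.0+130.0)/2 × 1 = 136.5
  Sum = 1415.675 µg/L·h
Tail: C_last/k_e = 130.0/0.107 = 1214.953
AUC_0→∞ (oral capsule) = 1415.675 + 1214.953 = 2630.628 µg/L·h
F = (AUC_ev/D_ev)/(AUC_iv/D_iv) = (2630.628/75)/(13500/50) = 35.07504/270 = 0.1299

F = 0.130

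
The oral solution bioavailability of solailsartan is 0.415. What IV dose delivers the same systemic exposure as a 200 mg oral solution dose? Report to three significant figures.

Systemic exposure from an extravascular dose = F × D_ev, so the equivalent IV dose is F × D_ev.
D_iv = F × D_ev = 0.415 × 200 = 83 mg

D_iv = 83.0 mg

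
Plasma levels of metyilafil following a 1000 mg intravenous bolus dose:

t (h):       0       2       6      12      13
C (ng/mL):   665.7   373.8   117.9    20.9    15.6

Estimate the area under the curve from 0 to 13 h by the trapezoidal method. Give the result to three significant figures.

AUC = 2460 ng/mL·h

Trapezoidal AUC_0→13:
  [0→2]: (665.7+373.8)/2 × 2 = 1039.5
  [2→6]: (373.8+117.9)/2 × 4 = 983.4
  [6→12]: (117.9+20.9)/2 × 6 = 416.4
  [12→13]: (20.9+15.6)/2 × 1 = 18.25
  Sum = 2457.55 ng/mL·h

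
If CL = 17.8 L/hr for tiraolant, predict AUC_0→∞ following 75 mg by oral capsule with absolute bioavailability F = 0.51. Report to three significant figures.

AUC_0→∞ = F × Dose / CL
        = 0.51 × 75 / 17.8 = 2.14888 mg/L·hr

AUC = 2.15 mg/L·hr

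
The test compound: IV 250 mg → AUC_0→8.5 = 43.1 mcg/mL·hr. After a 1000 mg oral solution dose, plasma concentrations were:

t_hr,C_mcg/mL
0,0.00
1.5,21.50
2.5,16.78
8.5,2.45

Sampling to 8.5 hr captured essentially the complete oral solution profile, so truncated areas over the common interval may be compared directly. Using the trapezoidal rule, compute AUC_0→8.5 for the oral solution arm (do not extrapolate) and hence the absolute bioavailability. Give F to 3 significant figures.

Trapezoidal AUC_0→8.5 (oral solution):
  [0→1.5]: (0.00+21.50)/2 × 1.5 = 16.125
  [1.5→2.5]: (21.50+16.78)/2 × 1 = 19.14
  [2.5→8.5]: (16.78+2.45)/2 × 6 = 57.69
  Sum = 92.955 mcg/mL·hr
F = (AUC_ev/D_ev)/(AUC_iv/D_iv) = (92.955/1000)/(43.1/250) = 0.092955/0.1724 = 0.5392

F = 0.539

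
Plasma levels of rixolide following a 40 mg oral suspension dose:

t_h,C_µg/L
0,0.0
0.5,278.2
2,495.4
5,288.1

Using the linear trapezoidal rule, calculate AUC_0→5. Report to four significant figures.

AUC = 1825 µg/L·h

Trapezoidal AUC_0→5:
  [0→0.5]: (0.0+278.2)/2 × 0.5 = 69.55
  [0.5→2]: (278.2+495.4)/2 × 1.5 = 580.2
  [2→5]: (495.4+288.1)/2 × 3 = 1175.25
  Sum = 1825.0 µg/L·h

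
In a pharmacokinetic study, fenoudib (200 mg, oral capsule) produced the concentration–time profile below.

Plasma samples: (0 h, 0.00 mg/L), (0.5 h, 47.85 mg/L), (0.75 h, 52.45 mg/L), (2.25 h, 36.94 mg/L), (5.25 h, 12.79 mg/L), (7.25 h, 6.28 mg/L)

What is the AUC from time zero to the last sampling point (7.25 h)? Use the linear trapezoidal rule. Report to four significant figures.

AUC = 185.2 mg/L·h

Trapezoidal AUC_0→7.25:
  [0→0.5]: (0.00+47.85)/2 × 0.5 = 11.9625
  [0.5→0.75]: (47.85+52.45)/2 × 0.25 = 12.5375
  [0.75→2.25]: (52.45+36.94)/2 × 1.5 = 67.0425
  [2.25→5.25]: (36.94+12.79)/2 × 3 = 74.595
  [5.25→7.25]: (12.79+6.28)/2 × 2 = 19.07
  Sum = 185.2075 mg/L·h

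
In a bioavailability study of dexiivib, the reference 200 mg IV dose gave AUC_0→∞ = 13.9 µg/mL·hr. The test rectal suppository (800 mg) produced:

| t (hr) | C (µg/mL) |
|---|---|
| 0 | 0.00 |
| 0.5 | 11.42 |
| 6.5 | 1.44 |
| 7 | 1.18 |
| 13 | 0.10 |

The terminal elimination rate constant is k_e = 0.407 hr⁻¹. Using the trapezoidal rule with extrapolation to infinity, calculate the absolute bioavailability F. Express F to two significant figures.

F = 0.83

Trapezoidal AUC_0→13 (rectal suppository):
  [0→0.5]: (0.00+11.42)/2 × 0.5 = 2.855
  [0.5→6.5]: (11.42+1.44)/2 × 6 = 38.58
  [6.5→7]: (1.44+1.18)/2 × 0.5 = 0.655
  [7→13]: (1.18+0.10)/2 × 6 = 3.84
  Sum = 45.93 µg/mL·hr
Tail: C_last/k_e = 0.10/0.407 = 0.246
AUC_0→∞ (rectal suppository) = 45.93 + 0.246 = 46.176 µg/mL·hr
F = (AUC_ev/D_ev)/(AUC_iv/D_iv) = (46.176/800)/(13.9/200) = 0.05772/0.0695 = 0.8305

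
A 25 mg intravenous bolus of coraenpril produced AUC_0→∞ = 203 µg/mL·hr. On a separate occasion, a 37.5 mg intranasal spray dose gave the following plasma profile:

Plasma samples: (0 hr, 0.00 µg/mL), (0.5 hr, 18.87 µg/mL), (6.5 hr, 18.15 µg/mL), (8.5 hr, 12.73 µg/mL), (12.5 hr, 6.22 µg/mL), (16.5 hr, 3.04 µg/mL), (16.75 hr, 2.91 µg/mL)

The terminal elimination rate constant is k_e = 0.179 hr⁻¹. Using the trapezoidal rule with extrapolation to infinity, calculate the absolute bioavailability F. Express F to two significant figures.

F = 0.72

Trapezoidal AUC_0→16.75 (intranasal spray):
  [0→0.5]: (0.00+18.87)/2 × 0.5 = 4.7175
  [0.5→6.5]: (18.87+18.15)/2 × 6 = 111.06
  [6.5→8.5]: (18.15+12.73)/2 × 2 = 30.88
  [8.5→12.5]: (12.73+6.22)/2 × 4 = 37.9
  [12.5→16.5]: (6.22+3.04)/2 × 4 = 18.52
  [16.5→16.75]: (3.04+2.91)/2 × 0.25 = 0.74375
  Sum = 203.82125 µg/mL·hr
Tail: C_last/k_e = 2.91/0.179 = 16.257
AUC_0→∞ (intranasal spray) = 203.82125 + 16.257 = 220.07825 µg/mL·hr
F = (AUC_ev/D_ev)/(AUC_iv/D_iv) = (220.07825/37.5)/(203/25) = 5.86875/8.12 = 0.7228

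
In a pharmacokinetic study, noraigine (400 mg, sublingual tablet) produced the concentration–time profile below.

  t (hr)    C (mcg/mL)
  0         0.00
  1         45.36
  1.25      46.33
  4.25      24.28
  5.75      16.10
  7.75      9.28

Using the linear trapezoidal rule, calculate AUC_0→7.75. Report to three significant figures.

AUC = 196 mcg/mL·hr

Trapezoidal AUC_0→7.75:
  [0→1]: (0.00+45.36)/2 × 1 = 22.68
  [1→1.25]: (45.36+46.33)/2 × 0.25 = 11.46125
  [1.25→4.25]: (46.33+24.28)/2 × 3 = 105.915
  [4.25→5.75]: (24.28+16.10)/2 × 1.5 = 30.285
  [5.75→7.75]: (16.10+9.28)/2 × 2 = 25.38
  Sum = 195.72125 mcg/mL·hr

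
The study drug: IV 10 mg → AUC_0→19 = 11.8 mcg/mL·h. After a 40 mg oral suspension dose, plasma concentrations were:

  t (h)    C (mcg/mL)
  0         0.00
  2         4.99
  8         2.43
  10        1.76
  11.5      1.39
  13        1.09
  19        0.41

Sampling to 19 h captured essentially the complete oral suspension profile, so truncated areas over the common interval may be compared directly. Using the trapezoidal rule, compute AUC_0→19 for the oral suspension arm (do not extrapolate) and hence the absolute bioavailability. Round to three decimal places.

Trapezoidal AUC_0→19 (oral suspension):
  [0→2]: (0.00+4.99)/2 × 2 = 4.99
  [2→8]: (4.99+2.43)/2 × 6 = 22.26
  [8→10]: (2.43+1.76)/2 × 2 = 4.19
  [10→11.5]: (1.76+1.39)/2 × 1.5 = 2.3625
  [11.5→13]: (1.39+1.09)/2 × 1.5 = 1.86
  [13→19]: (1.09+0.41)/2 × 6 = 4.5
  Sum = 40.1625 mcg/mL·h
F = (AUC_ev/D_ev)/(AUC_iv/D_iv) = (40.1625/40)/(11.8/10) = 1.0040625/1.18 = 0.8509

F = 0.851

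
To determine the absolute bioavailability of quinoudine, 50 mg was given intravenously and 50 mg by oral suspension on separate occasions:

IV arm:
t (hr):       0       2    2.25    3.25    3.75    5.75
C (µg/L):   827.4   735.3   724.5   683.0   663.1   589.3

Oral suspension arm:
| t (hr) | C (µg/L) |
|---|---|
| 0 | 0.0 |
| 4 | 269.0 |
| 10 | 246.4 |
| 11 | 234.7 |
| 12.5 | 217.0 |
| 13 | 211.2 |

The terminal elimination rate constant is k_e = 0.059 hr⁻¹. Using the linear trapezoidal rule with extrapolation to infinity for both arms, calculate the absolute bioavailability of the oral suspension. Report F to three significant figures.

F = 0.453

Trapezoidal AUC_0→5.75 (IV):
  [0→2]: (827.4+735.3)/2 × 2 = 1562.7
  [2→2.25]: (735.3+724.5)/2 × 0.25 = 182.475
  [2.25→3.25]: (724.5+683.0)/2 × 1 = 703.75
  [3.25→3.75]: (683.0+663.1)/2 × 0.5 = 336.525
  [3.75→5.75]: (663.1+589.3)/2 × 2 = 1252.4
  Sum = 4037.85 µg/L·hr
IV tail: 589.3/0.059 = 9988.136; AUC_iv,0→∞ = 4037.85 + 9988.136 = 14025.986 µg/L·hr
Trapezoidal AUC_0→13 (oral suspension):
  [0→4]: (0.0+269.0)/2 × 4 = 538.0
  [4→10]: (269.0+246.4)/2 × 6 = 1546.2
  [10→11]: (246.4+234.7)/2 × 1 = 240.55
  [11→12.5]: (234.7+217.0)/2 × 1.5 = 338.775
  [12.5→13]: (217.0+211.2)/2 × 0.5 = 107.05
  Sum = 2770.575 µg/L·hr
oral suspension tail: 211.2/0.059 = 3579.661; AUC_ev,0→∞ = 2770.575 + 3579.661 = 6350.236 µg/L·hr
F = (AUC_ev/D_ev)/(AUC_iv/D_iv) = (6350.236/50)/(14025.986/50) = 127.00472/280.51972 = 0.4527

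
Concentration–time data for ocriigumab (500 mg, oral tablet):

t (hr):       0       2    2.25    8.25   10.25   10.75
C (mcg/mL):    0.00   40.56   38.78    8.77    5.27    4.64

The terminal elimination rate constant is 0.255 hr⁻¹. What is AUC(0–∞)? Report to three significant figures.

AUC = 228 mcg/mL·hr

Trapezoidal AUC_0→10.75:
  [0→2]: (0.00+40.56)/2 × 2 = 40.56
  [2→2.25]: (40.56+38.78)/2 × 0.25 = 9.9175
  [2.25→8.25]: (38.78+8.77)/2 × 6 = 142.65
  [8.25→10.25]: (8.77+5.27)/2 × 2 = 14.04
  [10.25→10.75]: (5.27+4.64)/2 × 0.5 = 2.4775
  Sum = 209.645 mcg/mL·hr
Extrapolated tail: C_last / k_e = 4.64 / 0.255 = 18.196
AUC_0→∞ = 209.645 + 18.196 = 227.841 mcg/mL·hr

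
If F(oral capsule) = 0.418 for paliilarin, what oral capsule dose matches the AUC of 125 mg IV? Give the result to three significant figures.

For equal systemic exposure: F × D_ev = D_iv
D_ev = D_iv / F = 125 / 0.418 = 299.043 mg

D_oral = 299 mg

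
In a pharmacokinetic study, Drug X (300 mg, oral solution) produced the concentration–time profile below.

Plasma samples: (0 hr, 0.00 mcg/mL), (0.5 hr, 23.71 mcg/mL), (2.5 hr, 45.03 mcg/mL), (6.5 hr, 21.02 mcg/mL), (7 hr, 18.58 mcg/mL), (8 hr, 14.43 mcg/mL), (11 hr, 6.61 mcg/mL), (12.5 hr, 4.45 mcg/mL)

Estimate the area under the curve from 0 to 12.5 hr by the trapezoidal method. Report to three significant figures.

AUC = 273 mcg/mL·hr

Trapezoidal AUC_0→12.5:
  [0→0.5]: (0.00+23.71)/2 × 0.5 = 5.9275
  [0.5→2.5]: (23.71+45.03)/2 × 2 = 68.74
  [2.5→6.5]: (45.03+21.02)/2 × 4 = 132.1
  [6.5→7]: (21.02+18.58)/2 × 0.5 = 9.9
  [7→8]: (18.58+14.43)/2 × 1 = 16.505
  [8→11]: (14.43+6.61)/2 × 3 = 31.56
  [11→12.5]: (6.61+4.45)/2 × 1.5 = 8.295
  Sum = 273.0275 mcg/mL·hr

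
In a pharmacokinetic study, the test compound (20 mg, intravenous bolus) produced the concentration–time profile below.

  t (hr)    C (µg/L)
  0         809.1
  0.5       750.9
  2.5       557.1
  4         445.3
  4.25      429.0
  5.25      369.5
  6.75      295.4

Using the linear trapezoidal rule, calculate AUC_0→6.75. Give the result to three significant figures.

Trapezoidal AUC_0→6.75:
  [0→0.5]: (809.1+750.9)/2 × 0.5 = 390.0
  [0.5→2.5]: (750.9+557.1)/2 × 2 = 1308.0
  [2.5→4]: (557.1+445.3)/2 × 1.5 = 751.8
  [4→4.25]: (445.3+429.0)/2 × 0.25 = 109.2875
  [4.25→5.25]: (429.0+369.5)/2 × 1 = 399.25
  [5.25→6.75]: (369.5+295.4)/2 × 1.5 = 498.675
  Sum = 3457.0125 µg/L·hr

AUC = 3460 µg/L·hr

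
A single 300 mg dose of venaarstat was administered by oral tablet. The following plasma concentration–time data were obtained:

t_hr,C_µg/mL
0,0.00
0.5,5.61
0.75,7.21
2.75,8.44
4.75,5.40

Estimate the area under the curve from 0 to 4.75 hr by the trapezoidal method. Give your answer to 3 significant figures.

AUC = 32.5 µg/mL·hr

Trapezoidal AUC_0→4.75:
  [0→0.5]: (0.00+5.61)/2 × 0.5 = 1.4025
  [0.5→0.75]: (5.61+7.21)/2 × 0.25 = 1.6025
  [0.75→2.75]: (7.21+8.44)/2 × 2 = 15.65
  [2.75→4.75]: (8.44+5.40)/2 × 2 = 13.84
  Sum = 32.495 µg/mL·hr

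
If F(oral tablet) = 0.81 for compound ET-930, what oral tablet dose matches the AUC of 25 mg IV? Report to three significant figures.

D_oral = 30.9 mg

For equal systemic exposure: F × D_ev = D_iv
D_ev = D_iv / F = 25 / 0.81 = 30.8642 mg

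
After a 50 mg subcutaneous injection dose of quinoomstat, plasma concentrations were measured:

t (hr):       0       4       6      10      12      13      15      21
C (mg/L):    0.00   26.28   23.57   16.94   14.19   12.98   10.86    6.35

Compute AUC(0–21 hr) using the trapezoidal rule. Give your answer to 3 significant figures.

Trapezoidal AUC_0→21:
  [0→4]: (0.00+26.28)/2 × 4 = 52.56
  [4→6]: (26.28+23.57)/2 × 2 = 49.85
  [6→10]: (23.57+16.94)/2 × 4 = 81.02
  [10→12]: (16.94+14.19)/2 × 2 = 31.13
  [12→13]: (14.19+12.98)/2 × 1 = 13.585
  [13→15]: (12.98+10.86)/2 × 2 = 23.84
  [15→21]: (10.86+6.35)/2 × 6 = 51.63
  Sum = 303.615 mg/L·hr

AUC = 304 mg/L·hr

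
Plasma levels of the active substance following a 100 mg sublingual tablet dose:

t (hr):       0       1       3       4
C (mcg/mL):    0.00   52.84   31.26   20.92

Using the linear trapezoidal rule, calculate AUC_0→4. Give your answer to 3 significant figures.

AUC = 137 mcg/mL·hr

Trapezoidal AUC_0→4:
  [0→1]: (0.00+52.84)/2 × 1 = 26.42
  [1→3]: (52.84+31.26)/2 × 2 = 84.1
  [3→4]: (31.26+20.92)/2 × 1 = 26.09
  Sum = 136.61 mcg/mL·hr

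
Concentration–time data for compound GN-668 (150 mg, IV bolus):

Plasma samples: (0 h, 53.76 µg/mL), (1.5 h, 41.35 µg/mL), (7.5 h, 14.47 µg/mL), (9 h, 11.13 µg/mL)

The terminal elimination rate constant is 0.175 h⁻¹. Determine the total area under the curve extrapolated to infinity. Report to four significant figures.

Trapezoidal AUC_0→9:
  [0→1.5]: (53.76+41.35)/2 × 1.5 = 71.3325
  [1.5→7.5]: (41.35+14.47)/2 × 6 = 167.46
  [7.5→9]: (14.47+11.13)/2 × 1.5 = 19.2
  Sum = 257.9925 µg/mL·h
Extrapolated tail: C_last / k_e = 11.13 / 0.175 = 63.600
AUC_0→∞ = 257.9925 + 63.600 = 321.5925 µg/mL·h

AUC = 321.6 µg/mL·h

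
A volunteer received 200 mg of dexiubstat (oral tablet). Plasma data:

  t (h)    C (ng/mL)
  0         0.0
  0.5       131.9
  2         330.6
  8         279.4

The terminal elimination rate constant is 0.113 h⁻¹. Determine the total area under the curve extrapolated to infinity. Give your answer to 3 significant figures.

Trapezoidal AUC_0→8:
  [0→0.5]: (0.0+131.9)/2 × 0.5 = 32.975
  [0.5→2]: (131.9+330.6)/2 × 1.5 = 346.875
  [2→8]: (330.6+279.4)/2 × 6 = 1830.0
  Sum = 2209.85 ng/mL·h
Extrapolated tail: C_last / k_e = 279.4 / 0.113 = 2472.566
AUC_0→∞ = 2209.85 + 2472.566 = 4682.416 ng/mL·h

AUC = 4680 ng/mL·h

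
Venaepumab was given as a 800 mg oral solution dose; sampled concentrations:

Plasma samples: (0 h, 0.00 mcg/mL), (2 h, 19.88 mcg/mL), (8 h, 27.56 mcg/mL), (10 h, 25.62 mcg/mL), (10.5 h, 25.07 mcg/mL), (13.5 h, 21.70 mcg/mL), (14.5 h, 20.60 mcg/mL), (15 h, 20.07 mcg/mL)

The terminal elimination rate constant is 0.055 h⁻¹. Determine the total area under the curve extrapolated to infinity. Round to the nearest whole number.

AUC = 694 mcg/mL·h

Trapezoidal AUC_0→15:
  [0→2]: (0.00+19.88)/2 × 2 = 19.88
  [2→8]: (19.88+27.56)/2 × 6 = 142.32
  [8→10]: (27.56+25.62)/2 × 2 = 53.18
  [10→10.5]: (25.62+25.07)/2 × 0.5 = 12.6725
  [10.5→13.5]: (25.07+21.70)/2 × 3 = 70.155
  [13.5→14.5]: (21.70+20.60)/2 × 1 = 21.15
  [14.5→15]: (20.60+20.07)/2 × 0.5 = 10.1675
  Sum = 329.525 mcg/mL·h
Extrapolated tail: C_last / k_e = 20.07 / 0.055 = 364.909
AUC_0→∞ = 329.525 + 364.909 = 694.434 mcg/mL·h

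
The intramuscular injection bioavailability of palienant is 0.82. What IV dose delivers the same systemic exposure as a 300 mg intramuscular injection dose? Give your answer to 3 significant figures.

D_iv = 246 mg

Systemic exposure from an extravascular dose = F × D_ev, so the equivalent IV dose is F × D_ev.
D_iv = F × D_ev = 0.82 × 300 = 246 mg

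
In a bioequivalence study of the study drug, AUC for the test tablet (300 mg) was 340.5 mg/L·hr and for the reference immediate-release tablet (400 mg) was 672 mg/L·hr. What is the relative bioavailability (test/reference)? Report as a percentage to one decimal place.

F_rel = 67.6%

F_rel = (AUC_test/D_test) / (AUC_ref/D_ref)
      = (340.5/300) / (672/400)
      = 1.135 / 1.68 = 0.6756 = 67.56%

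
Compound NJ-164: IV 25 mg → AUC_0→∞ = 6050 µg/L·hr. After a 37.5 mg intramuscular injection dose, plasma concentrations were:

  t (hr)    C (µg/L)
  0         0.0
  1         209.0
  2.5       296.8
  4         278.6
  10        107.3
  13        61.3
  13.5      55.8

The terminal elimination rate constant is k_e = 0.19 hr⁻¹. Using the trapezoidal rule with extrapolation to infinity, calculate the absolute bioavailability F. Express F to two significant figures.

F = 0.29

Trapezoidal AUC_0→13.5 (intramuscular injection):
  [0→1]: (0.0+209.0)/2 × 1 = 104.5
  [1→2.5]: (209.0+296.8)/2 × 1.5 = 379.35
  [2.5→4]: (296.8+278.6)/2 × 1.5 = 431.55
  [4→10]: (278.6+107.3)/2 × 6 = 1157.7
  [10→13]: (107.3+61.3)/2 × 3 = 252.9
  [13→13.5]: (61.3+55.8)/2 × 0.5 = 29.275
  Sum = 2355.275 µg/L·hr
Tail: C_last/k_e = 55.8/0.19 = 293.684
AUC_0→∞ (intramuscular injection) = 2355.275 + 293.684 = 2648.959 µg/L·hr
F = (AUC_ev/D_ev)/(AUC_iv/D_iv) = (2648.959/37.5)/(6050/25) = 70.6389/242 = 0.2919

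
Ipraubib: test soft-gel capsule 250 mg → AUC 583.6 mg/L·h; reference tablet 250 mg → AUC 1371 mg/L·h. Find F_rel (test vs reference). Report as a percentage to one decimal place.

F_rel = 42.6%

F_rel = (AUC_test/D_test) / (AUC_ref/D_ref)
      = (583.6/250) / (1371/250)
      = 2.3344 / 5.484 = 0.4257 = 42.57%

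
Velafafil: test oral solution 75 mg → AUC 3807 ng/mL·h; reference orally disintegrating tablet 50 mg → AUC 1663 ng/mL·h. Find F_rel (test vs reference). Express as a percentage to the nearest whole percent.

F_rel = 153%

F_rel = (AUC_test/D_test) / (AUC_ref/D_ref)
      = (3807/75) / (1663/50)
      = 50.76 / 33.26 = 1.5262 = 152.62%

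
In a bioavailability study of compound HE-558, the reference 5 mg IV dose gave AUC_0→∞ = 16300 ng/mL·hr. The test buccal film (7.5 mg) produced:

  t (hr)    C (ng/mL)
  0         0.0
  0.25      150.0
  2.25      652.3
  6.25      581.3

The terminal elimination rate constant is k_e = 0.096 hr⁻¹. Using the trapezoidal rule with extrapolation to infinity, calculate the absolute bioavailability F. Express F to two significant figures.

Trapezoidal AUC_0→6.25 (buccal film):
  [0→0.25]: (0.0+150.0)/2 × 0.25 = 18.75
  [0.25→2.25]: (150.0+652.3)/2 × 2 = 802.3
  [2.25→6.25]: (652.3+581.3)/2 × 4 = 2467.2
  Sum = 3288.25 ng/mL·hr
Tail: C_last/k_e = 581.3/0.096 = 6055.208
AUC_0→∞ (buccal film) = 3288.25 + 6055.208 = 9343.458 ng/mL·hr
F = (AUC_ev/D_ev)/(AUC_iv/D_iv) = (9343.458/7.5)/(16300/5) = 1245.7944/3260 = 0.3821

F = 0.38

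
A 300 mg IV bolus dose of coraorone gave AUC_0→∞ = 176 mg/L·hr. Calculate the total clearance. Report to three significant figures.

CL = 1.70 L/hr

CL = Dose_iv / AUC_0→∞
   = 300 / 176 = 1.70455 L/hr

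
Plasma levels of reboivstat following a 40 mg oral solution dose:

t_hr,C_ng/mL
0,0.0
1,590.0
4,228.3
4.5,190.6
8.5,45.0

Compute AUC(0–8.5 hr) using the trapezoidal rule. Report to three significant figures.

Trapezoidal AUC_0→8.5:
  [0→1]: (0.0+590.0)/2 × 1 = 295.0
  [1→4]: (590.0+228.3)/2 × 3 = 1227.45
  [4→4.5]: (228.3+190.6)/2 × 0.5 = 104.725
  [4.5→8.5]: (190.6+45.0)/2 × 4 = 471.2
  Sum = 2098.375 ng/mL·hr

AUC = 2100 ng/mL·hr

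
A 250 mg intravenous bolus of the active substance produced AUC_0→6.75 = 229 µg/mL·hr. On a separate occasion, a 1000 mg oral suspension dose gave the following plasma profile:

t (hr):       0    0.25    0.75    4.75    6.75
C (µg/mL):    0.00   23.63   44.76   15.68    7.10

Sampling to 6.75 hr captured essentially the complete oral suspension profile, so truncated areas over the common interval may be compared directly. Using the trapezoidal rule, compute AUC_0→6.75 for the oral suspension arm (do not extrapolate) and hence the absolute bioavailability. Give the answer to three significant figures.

Trapezoidal AUC_0→6.75 (oral suspension):
  [0→0.25]: (0.00+23.63)/2 × 0.25 = 2.95375
  [0.25→0.75]: (23.63+44.76)/2 × 0.5 = 17.0975
  [0.75→4.75]: (44.76+15.68)/2 × 4 = 120.88
  [4.75→6.75]: (15.68+7.10)/2 × 2 = 22.78
  Sum = 163.71125 µg/mL·hr
F = (AUC_ev/D_ev)/(AUC_iv/D_iv) = (163.71125/1000)/(229/250) = 0.16371125/0.916 = 0.1787

F = 0.179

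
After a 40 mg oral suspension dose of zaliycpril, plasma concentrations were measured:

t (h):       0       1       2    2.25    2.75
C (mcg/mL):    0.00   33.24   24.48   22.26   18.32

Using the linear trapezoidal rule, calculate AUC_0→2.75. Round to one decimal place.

AUC = 61.5 mcg/mL·h

Trapezoidal AUC_0→2.75:
  [0→1]: (0.00+33.24)/2 × 1 = 16.62
  [1→2]: (33.24+24.48)/2 × 1 = 28.86
  [2→2.25]: (24.48+22.26)/2 × 0.25 = 5.8425
  [2.25→2.75]: (22.26+18.32)/2 × 0.5 = 10.145
  Sum = 61.4675 mcg/mL·h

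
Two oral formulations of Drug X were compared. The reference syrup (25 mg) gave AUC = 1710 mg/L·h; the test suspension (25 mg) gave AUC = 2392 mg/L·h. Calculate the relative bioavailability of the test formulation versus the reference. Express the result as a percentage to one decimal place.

F_rel = 139.9%

F_rel = (AUC_test/D_test) / (AUC_ref/D_ref)
      = (2392/25) / (1710/25)
      = 95.68 / 68.4 = 1.3988 = 139.88%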